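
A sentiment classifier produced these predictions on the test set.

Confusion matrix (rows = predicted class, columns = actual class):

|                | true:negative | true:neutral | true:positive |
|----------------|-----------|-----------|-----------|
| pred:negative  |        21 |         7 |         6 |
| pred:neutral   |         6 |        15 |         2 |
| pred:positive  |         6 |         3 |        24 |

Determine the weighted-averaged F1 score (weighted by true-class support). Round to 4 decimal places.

0.6660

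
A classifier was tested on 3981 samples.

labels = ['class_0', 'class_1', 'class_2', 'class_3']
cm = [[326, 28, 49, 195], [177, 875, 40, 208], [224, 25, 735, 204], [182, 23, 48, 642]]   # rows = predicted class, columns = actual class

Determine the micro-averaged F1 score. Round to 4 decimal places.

Micro-averaging pools counts across classes: ΣTP=2578, ΣFP=1403, ΣFN=1403.
Micro-F1 score = 2·TP/(2·TP+FP+FN) on pooled counts = 0.6476 (equals overall accuracy in single-label multiclass).

0.6476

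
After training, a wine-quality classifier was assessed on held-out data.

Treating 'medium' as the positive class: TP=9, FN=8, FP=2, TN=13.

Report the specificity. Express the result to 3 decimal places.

0.867

Specificity = TN/(TN+FP) = 13/(13+2) = 0.867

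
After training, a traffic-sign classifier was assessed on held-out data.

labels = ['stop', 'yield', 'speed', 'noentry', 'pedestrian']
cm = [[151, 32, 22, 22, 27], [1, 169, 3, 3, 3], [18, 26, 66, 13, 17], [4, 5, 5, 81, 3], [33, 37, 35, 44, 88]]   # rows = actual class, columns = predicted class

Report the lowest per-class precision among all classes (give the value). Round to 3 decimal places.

0.497

Per-class precision (TP/(TP+FP)):
  stop: TP=151, FP=1+18+4+33=56 → 151/207 = 0.7295
  yield: TP=169, FP=32+26+5+37=100 → 169/269 = 0.6283
  speed: TP=66, FP=22+3+5+35=65 → 66/131 = 0.5038
  noentry: TP=81, FP=22+3+13+44=82 → 81/163 = 0.4969
  pedestrian: TP=88, FP=27+3+17+3=50 → 88/138 = 0.6377
Lowest is class 'noentry' with precision = 0.497.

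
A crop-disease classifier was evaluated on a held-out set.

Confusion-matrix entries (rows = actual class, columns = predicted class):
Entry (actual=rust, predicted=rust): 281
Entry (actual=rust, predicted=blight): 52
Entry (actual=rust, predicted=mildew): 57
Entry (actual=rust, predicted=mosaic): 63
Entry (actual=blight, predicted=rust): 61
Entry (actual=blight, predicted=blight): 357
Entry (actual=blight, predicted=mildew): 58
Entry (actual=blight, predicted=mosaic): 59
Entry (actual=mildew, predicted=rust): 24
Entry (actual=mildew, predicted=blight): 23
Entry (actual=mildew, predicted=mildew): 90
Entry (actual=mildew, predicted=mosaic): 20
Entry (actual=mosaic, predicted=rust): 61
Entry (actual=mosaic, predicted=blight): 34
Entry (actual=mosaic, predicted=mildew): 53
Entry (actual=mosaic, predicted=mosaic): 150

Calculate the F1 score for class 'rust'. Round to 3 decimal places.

Treat 'rust' as positive and all other classes as negative.
F1 score = 2·TP/(2·TP+FP+FN).
rust: TP=281, FP=61+24+61=146, FN=52+57+63=172 → 562/880 = 0.6386

0.639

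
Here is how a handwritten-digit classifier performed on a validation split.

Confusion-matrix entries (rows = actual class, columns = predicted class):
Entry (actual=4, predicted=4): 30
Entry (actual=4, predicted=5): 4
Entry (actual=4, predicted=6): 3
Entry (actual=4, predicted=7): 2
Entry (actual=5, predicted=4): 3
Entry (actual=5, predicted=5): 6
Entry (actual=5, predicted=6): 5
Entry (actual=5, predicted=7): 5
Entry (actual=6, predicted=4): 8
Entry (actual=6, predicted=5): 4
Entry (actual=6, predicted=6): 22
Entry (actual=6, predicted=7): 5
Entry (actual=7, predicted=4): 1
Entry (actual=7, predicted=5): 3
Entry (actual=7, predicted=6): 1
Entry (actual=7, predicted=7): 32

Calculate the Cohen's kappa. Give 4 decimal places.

0.5519

Observed agreement pₒ = trace/N = 90/134 = 0.67164
Expected agreement pₑ = Σ (rowᵢ·colᵢ)/N² = (39·42 + 19·17 + 39·31 + 37·44)/134² = 0.26721
κ = (pₒ − pₑ)/(1 − pₑ) = (0.67164 − 0.26721)/(1 − 0.26721) = 0.5519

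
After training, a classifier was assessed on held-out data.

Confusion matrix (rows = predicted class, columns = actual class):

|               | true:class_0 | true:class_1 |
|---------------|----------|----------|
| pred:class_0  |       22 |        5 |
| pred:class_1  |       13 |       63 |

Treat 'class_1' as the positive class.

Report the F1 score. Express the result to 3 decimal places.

0.875

Precision = TP/(TP+FP) = 63/76 = 0.8289
Recall = TP/(TP+FN) = 63/68 = 0.9265
F1 = 2·TP/(2·TP+FP+FN) = 126/144 = 0.875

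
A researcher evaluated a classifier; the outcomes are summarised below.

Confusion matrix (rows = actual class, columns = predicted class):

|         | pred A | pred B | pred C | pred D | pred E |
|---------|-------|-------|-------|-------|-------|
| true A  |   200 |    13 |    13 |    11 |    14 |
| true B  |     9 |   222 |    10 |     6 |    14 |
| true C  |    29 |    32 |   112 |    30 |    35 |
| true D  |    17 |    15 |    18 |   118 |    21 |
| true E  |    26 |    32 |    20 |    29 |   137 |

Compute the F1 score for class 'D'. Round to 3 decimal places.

One-vs-rest for 'D': TP = diagonal; FP = other classes predicted 'D'; FN = 'D' predicted as other.
F1 score = 2·TP/(2·TP+FP+FN).
D: TP=118, FP=11+6+30+29=76, FN=17+15+18+21=71 → 236/383 = 0.6162

0.616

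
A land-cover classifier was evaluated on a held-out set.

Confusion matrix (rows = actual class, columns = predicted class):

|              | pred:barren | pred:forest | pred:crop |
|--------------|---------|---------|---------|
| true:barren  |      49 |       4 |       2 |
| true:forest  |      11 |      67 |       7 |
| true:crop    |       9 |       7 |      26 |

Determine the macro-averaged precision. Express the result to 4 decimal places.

0.7707

Per-class precision (TP/(TP+FP)):
  barren: TP=49, FP=11+9=20 → 49/69 = 0.71014
  forest: TP=67, FP=4+7=11 → 67/78 = 0.85897
  crop: TP=26, FP=2+7=9 → 26/35 = 0.74286
Macro-precision = mean = (0.71014 + 0.85897 + 0.74286) / 3 = 0.7707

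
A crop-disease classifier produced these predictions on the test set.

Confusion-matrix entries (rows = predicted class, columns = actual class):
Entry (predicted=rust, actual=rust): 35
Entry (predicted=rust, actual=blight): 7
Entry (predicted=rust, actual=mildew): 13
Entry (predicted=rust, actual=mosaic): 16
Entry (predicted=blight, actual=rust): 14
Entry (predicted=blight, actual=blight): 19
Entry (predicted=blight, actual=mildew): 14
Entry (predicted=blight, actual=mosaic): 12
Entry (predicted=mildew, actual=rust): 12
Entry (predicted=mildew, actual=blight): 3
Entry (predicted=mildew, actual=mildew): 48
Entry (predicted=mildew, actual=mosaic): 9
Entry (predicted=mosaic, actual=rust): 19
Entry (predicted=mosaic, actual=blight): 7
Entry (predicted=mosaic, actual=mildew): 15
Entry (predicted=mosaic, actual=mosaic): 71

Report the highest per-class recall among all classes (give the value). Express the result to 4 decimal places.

Per-class recall (TP/(TP+FN)):
  rust: TP=35, FN=14+12+19=45 → 35/80 = 0.43750
  blight: TP=19, FN=7+3+7=17 → 19/36 = 0.52778
  mildew: TP=48, FN=13+14+15=42 → 48/90 = 0.53333
  mosaic: TP=71, FN=16+12+9=37 → 71/108 = 0.65741
Highest is class 'mosaic' with recall = 0.6574.

0.6574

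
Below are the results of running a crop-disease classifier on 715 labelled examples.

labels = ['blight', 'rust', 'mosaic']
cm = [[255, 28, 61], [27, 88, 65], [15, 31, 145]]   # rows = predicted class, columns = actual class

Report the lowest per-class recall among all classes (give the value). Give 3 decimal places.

Per-class recall (TP/(TP+FN)):
  blight: TP=255, FN=27+15=42 → 255/297 = 0.8586
  rust: TP=88, FN=28+31=59 → 88/147 = 0.5986
  mosaic: TP=145, FN=61+65=126 → 145/271 = 0.5351
Lowest is class 'mosaic' with recall = 0.535.

0.535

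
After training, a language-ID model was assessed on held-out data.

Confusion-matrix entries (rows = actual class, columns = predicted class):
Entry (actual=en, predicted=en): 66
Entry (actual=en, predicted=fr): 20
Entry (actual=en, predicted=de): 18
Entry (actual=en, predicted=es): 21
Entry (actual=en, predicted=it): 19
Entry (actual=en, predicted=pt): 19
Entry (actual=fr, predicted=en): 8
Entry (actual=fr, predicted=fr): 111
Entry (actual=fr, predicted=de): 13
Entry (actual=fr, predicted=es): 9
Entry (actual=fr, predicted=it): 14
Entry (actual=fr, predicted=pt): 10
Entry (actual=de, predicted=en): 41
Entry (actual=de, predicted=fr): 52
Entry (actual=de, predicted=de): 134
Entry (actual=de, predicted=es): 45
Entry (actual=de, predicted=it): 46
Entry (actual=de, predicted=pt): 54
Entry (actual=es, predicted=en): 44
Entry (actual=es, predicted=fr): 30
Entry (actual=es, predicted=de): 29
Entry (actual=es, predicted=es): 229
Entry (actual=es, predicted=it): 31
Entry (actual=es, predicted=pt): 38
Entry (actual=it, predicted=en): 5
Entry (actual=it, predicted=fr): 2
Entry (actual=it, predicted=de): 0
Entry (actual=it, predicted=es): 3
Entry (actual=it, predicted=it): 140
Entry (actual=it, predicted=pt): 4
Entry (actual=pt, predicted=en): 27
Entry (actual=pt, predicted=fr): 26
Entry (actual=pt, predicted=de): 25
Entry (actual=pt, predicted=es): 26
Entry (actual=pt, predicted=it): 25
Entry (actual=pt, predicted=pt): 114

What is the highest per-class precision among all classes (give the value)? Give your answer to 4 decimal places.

0.6877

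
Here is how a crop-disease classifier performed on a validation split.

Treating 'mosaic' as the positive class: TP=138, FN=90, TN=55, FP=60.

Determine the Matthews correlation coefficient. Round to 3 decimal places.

MCC = (TP·TN − FP·FN) / √((TP+FP)(TP+FN)(TN+FP)(TN+FN))
Numerator = 138·55 − 60·90 = 2190
Denominator = √(198·228·115·145) = √752776200 = 27436.7673
MCC = 2190 / 27436.7673 = 0.080

0.080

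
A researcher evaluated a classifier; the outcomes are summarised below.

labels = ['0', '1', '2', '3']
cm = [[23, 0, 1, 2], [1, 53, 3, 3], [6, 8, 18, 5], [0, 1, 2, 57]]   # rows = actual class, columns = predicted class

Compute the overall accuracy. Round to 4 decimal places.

Accuracy = trace / total = (23+53+18+57=151) / 183 = 151/183 = 0.8251

0.8251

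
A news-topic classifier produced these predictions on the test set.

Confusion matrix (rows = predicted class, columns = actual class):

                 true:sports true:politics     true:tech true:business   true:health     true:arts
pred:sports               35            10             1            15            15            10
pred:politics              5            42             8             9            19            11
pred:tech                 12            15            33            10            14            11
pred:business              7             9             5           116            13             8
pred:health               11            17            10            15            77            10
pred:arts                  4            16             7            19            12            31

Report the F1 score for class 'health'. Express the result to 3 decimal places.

0.531

Take TP from the diagonal, FP from the rest of the 'health' prediction marginal, FN from the rest of the 'health' actual marginal.
F1 score = 2·TP/(2·TP+FP+FN).
health: TP=77, FP=11+17+10+15+10=63, FN=15+19+14+13+12=73 → 154/290 = 0.5310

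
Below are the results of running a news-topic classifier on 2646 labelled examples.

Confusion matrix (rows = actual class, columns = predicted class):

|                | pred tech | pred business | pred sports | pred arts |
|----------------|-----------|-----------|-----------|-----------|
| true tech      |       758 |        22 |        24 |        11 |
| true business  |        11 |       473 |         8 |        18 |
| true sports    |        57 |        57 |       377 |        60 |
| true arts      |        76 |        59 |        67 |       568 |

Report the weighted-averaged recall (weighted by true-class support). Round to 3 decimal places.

0.822

Per-class recall (TP/(TP+FN)):
  tech: TP=758, FN=22+24+11=57 → 758/815 = 0.9301
  business: TP=473, FN=11+8+18=37 → 473/510 = 0.9275
  sports: TP=377, FN=57+57+60=174 → 377/551 = 0.6842
  arts: TP=568, FN=76+59+67=202 → 568/770 = 0.7377
Weighted-recall = Σ (supportᵢ/N)·recallᵢ with N=2646: (815/2646)·0.9301 + (510/2646)·0.9275 + (551/2646)·0.6842 + (770/2646)·0.7377 = 0.822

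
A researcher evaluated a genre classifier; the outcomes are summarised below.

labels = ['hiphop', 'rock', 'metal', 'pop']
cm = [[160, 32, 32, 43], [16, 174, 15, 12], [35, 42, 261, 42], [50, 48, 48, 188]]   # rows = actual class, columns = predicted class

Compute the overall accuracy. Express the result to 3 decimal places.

Accuracy = trace / total = (160+174+261+188=783) / 1198 = 783/1198 = 0.654

0.654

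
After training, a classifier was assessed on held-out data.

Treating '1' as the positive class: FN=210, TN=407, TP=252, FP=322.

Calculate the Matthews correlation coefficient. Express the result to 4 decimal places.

MCC = (TP·TN − FP·FN) / √((TP+FP)(TP+FN)(TN+FP)(TN+FN))
Numerator = 252·407 − 322·210 = 34944
Denominator = √(574·462·729·617) = √119279706084 = 345368.9420
MCC = 34944 / 345368.9420 = 0.1012

0.1012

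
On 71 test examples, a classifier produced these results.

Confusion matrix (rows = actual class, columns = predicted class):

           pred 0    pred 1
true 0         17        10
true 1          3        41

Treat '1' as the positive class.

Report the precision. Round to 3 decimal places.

Precision = TP/(TP+FP) = 41/(41+10) = 41/51 = 0.804

0.804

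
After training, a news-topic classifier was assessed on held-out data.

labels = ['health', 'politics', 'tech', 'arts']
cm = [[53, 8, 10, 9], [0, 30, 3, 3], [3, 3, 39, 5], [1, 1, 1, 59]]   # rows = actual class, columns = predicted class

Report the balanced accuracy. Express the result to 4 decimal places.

Balanced accuracy = mean of per-class recall.
  health: recall = 53/80 = 0.66250
  politics: recall = 30/36 = 0.83333
  tech: recall = 39/50 = 0.78000
  arts: recall = 59/62 = 0.95161
Mean = (0.66250 + 0.83333 + 0.78000 + 0.95161) / 4 = 0.8069

0.8069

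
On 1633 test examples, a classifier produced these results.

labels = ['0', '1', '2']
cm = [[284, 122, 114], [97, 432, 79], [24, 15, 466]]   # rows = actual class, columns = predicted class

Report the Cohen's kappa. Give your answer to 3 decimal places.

0.586

Observed agreement pₒ = trace/N = 1182/1633 = 0.7238
Expected agreement pₑ = Σ (rowᵢ·colᵢ)/N² = (520·405 + 608·569 + 505·659)/1633² = 0.3335
κ = (pₒ − pₑ)/(1 − pₑ) = (0.7238 − 0.3335)/(1 − 0.3335) = 0.586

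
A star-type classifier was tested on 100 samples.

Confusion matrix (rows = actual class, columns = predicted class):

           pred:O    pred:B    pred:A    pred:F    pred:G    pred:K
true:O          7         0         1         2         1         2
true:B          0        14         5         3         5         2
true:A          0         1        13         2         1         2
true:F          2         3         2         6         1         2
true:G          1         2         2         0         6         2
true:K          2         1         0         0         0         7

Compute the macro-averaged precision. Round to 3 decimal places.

Per-class precision (TP/(TP+FP)):
  O: TP=7, FP=0+0+2+1+2=5 → 7/12 = 0.5833
  B: TP=14, FP=0+1+3+2+1=7 → 14/21 = 0.6667
  A: TP=13, FP=1+5+2+2+0=10 → 13/23 = 0.5652
  F: TP=6, FP=2+3+2+0+0=7 → 6/13 = 0.4615
  G: TP=6, FP=1+5+1+1+0=8 → 6/14 = 0.4286
  K: TP=7, FP=2+2+2+2+2=10 → 7/17 = 0.4118
Macro-precision = mean = (0.5833 + 0.6667 + 0.5652 + 0.4615 + 0.4286 + 0.4118) / 6 = 0.520

0.520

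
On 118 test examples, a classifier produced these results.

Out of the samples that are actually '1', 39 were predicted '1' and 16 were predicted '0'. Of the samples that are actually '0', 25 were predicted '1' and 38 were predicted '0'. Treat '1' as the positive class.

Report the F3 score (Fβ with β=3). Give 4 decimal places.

0.6977

Fβ = (1+β²)·TP / ((1+β²)·TP + β²·FN + FP), with β²=9
= 10·39 / (10·39 + 9·16 + 25) = 0.6977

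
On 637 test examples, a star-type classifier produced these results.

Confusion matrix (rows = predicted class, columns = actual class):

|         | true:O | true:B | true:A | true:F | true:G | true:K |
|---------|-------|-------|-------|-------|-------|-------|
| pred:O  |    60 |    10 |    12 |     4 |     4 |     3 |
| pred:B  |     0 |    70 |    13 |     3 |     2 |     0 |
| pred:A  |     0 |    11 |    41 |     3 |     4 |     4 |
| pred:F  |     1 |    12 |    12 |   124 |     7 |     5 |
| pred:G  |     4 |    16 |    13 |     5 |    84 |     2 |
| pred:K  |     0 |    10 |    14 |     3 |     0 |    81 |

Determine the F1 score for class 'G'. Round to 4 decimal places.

0.7467

Take TP from the diagonal, FP from the rest of the 'G' prediction marginal, FN from the rest of the 'G' actual marginal.
F1 score = 2·TP/(2·TP+FP+FN).
G: TP=84, FP=4+16+13+5+2=40, FN=4+2+4+7+0=17 → 168/225 = 0.74667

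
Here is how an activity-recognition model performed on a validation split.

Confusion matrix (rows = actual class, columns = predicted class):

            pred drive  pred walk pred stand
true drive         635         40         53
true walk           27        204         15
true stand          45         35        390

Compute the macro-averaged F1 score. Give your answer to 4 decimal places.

0.8342

Per-class F1 score (2·TP/(2·TP+FP+FN)):
  drive: TP=635, FP=27+45=72, FN=40+53=93 → 1270/1435 = 0.88502
  walk: TP=204, FP=40+35=75, FN=27+15=42 → 408/525 = 0.77714
  stand: TP=390, FP=53+15=68, FN=45+35=80 → 780/928 = 0.84052
Macro-F1 score = mean = (0.88502 + 0.77714 + 0.84052) / 3 = 0.8342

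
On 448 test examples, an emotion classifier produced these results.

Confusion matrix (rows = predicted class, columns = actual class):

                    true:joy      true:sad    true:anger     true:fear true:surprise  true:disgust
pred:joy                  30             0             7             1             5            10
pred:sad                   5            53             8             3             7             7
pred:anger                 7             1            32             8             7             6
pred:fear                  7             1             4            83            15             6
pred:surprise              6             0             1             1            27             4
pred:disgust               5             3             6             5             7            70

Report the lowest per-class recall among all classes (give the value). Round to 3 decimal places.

Per-class recall (TP/(TP+FN)):
  joy: TP=30, FN=5+7+7+6+5=30 → 30/60 = 0.5000
  sad: TP=53, FN=0+1+1+0+3=5 → 53/58 = 0.9138
  anger: TP=32, FN=7+8+4+1+6=26 → 32/58 = 0.5517
  fear: TP=83, FN=1+3+8+1+5=18 → 83/101 = 0.8218
  surprise: TP=27, FN=5+7+7+15+7=41 → 27/68 = 0.3971
  disgust: TP=70, FN=10+7+6+6+4=33 → 70/103 = 0.6796
Lowest is class 'surprise' with recall = 0.397.

0.397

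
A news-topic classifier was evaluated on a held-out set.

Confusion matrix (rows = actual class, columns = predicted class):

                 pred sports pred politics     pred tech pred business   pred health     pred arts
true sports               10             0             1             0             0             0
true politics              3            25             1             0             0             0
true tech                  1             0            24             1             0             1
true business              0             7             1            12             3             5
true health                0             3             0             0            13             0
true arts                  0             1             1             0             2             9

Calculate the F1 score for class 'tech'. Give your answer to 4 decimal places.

0.8727

One-vs-rest for 'tech': TP = diagonal; FP = other classes predicted 'tech'; FN = 'tech' predicted as other.
F1 score = 2·TP/(2·TP+FP+FN).
tech: TP=24, FP=1+1+1+0+1=4, FN=1+0+1+0+1=3 → 48/55 = 0.87273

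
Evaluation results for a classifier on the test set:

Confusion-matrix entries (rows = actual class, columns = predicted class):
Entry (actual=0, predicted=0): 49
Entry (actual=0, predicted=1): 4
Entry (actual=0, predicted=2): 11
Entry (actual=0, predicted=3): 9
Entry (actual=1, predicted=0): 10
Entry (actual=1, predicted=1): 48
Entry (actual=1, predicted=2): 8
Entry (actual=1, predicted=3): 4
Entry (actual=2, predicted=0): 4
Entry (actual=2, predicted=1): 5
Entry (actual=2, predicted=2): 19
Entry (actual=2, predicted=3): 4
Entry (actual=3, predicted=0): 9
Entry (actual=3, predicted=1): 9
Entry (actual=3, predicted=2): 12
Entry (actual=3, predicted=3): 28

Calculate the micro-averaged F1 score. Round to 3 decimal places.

0.618

Micro-averaging pools counts across classes: ΣTP=144, ΣFP=89, ΣFN=89.
Micro-F1 score = 2·TP/(2·TP+FP+FN) on pooled counts = 0.618 (equals overall accuracy in single-label multiclass).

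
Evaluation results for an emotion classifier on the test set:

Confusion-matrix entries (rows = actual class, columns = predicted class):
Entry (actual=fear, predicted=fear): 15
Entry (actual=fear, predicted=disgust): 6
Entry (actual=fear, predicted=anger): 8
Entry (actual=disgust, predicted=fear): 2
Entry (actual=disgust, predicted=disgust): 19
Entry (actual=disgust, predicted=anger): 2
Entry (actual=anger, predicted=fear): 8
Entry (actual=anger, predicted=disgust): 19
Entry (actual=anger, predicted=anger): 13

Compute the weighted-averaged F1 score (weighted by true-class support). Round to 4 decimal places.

Per-class F1 score (2·TP/(2·TP+FP+FN)):
  fear: TP=15, FP=2+8=10, FN=6+8=14 → 30/54 = 0.55556
  disgust: TP=19, FP=6+19=25, FN=2+2=4 → 38/67 = 0.56716
  anger: TP=13, FP=8+2=10, FN=8+19=27 → 26/63 = 0.41270
Weighted-F1 score = Σ (supportᵢ/N)·F1 scoreᵢ with N=92: (29/92)·0.55556 + (23/92)·0.56716 + (40/92)·0.41270 = 0.4963

0.4963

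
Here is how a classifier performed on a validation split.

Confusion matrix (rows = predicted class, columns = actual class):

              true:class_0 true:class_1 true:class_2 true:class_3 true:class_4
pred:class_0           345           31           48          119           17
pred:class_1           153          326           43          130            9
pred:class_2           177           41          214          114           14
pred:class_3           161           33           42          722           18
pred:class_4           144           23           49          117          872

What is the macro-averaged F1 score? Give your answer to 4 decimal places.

Per-class F1 score (2·TP/(2·TP+FP+FN)):
  class_0: TP=345, FP=31+48+119+17=215, FN=153+177+161+144=635 → 690/1540 = 0.44805
  class_1: TP=326, FP=153+43+130+9=335, FN=31+41+33+23=128 → 652/1115 = 0.58475
  class_2: TP=214, FP=177+41+114+14=346, FN=48+43+42+49=182 → 428/956 = 0.44770
  class_3: TP=722, FP=161+33+42+18=254, FN=119+130+114+117=480 → 1444/2178 = 0.66299
  class_4: TP=872, FP=144+23+49+117=333, FN=17+9+14+18=58 → 1744/2135 = 0.81686
Macro-F1 score = mean = (0.44805 + 0.58475 + 0.44770 + 0.66299 + 0.81686) / 5 = 0.5921

0.5921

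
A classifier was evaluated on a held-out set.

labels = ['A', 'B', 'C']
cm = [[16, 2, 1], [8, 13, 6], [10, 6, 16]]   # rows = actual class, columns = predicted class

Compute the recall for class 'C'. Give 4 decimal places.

0.5000

recall = TP/(TP+FN).
C: TP=16, FN=10+6=16 → 16/32 = 0.50000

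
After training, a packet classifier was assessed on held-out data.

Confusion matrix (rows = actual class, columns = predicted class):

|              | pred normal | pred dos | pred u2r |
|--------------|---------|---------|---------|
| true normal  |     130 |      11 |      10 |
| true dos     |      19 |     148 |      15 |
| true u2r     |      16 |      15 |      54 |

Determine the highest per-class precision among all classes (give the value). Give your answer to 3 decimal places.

Per-class precision (TP/(TP+FP)):
  normal: TP=130, FP=19+16=35 → 130/165 = 0.7879
  dos: TP=148, FP=11+15=26 → 148/174 = 0.8506
  u2r: TP=54, FP=10+15=25 → 54/79 = 0.6835
Highest is class 'dos' with precision = 0.851.

0.851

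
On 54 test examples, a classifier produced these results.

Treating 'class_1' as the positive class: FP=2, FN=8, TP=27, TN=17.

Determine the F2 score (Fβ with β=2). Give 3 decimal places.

Fβ = (1+β²)·TP / ((1+β²)·TP + β²·FN + FP), with β²=4
= 5·27 / (5·27 + 4·8 + 2) = 0.799

0.799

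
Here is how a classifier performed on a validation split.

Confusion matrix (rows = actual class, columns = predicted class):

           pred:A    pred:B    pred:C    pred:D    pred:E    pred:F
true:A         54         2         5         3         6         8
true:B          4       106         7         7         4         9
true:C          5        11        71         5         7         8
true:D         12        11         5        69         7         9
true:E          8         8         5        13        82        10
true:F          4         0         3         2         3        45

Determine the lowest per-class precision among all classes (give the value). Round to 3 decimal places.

Per-class precision (TP/(TP+FP)):
  A: TP=54, FP=4+5+12+8+4=33 → 54/87 = 0.6207
  B: TP=106, FP=2+11+11+8+0=32 → 106/138 = 0.7681
  C: TP=71, FP=5+7+5+5+3=25 → 71/96 = 0.7396
  D: TP=69, FP=3+7+5+13+2=30 → 69/99 = 0.6970
  E: TP=82, FP=6+4+7+7+3=27 → 82/109 = 0.7523
  F: TP=45, FP=8+9+8+9+10=44 → 45/89 = 0.5056
Lowest is class 'F' with precision = 0.506.

0.506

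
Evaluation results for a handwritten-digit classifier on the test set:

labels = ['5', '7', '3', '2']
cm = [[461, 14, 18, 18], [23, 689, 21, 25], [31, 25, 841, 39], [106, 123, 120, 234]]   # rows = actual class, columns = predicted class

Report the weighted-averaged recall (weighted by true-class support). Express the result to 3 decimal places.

0.798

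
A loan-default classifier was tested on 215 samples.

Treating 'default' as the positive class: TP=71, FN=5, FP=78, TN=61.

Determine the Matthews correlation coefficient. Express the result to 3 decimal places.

0.387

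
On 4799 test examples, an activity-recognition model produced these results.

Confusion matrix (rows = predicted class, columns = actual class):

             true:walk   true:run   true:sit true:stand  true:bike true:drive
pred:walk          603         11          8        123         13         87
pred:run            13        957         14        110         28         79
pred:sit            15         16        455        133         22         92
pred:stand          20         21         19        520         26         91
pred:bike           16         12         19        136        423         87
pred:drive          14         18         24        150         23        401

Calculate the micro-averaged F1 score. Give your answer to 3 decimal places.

Micro-averaging pools counts across classes: ΣTP=3359, ΣFP=1440, ΣFN=1440.
Micro-F1 score = 2·TP/(2·TP+FP+FN) on pooled counts = 0.700 (equals overall accuracy in single-label multiclass).

0.700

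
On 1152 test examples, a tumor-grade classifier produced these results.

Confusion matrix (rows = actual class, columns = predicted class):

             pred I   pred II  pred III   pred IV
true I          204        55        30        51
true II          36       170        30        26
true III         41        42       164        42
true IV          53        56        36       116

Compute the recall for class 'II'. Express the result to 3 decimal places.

0.649

Take TP from the diagonal, FP from the rest of the 'II' prediction marginal, FN from the rest of the 'II' actual marginal.
recall = TP/(TP+FN).
II: TP=170, FN=36+30+26=92 → 170/262 = 0.6489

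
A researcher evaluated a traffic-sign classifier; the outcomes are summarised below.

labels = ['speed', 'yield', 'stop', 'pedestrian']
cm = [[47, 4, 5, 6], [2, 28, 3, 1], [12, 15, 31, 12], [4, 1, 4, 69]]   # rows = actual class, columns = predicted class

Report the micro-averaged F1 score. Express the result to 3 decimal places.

0.717

Micro-averaging pools counts across classes: ΣTP=175, ΣFP=69, ΣFN=69.
Micro-F1 score = 2·TP/(2·TP+FP+FN) on pooled counts = 0.717 (equals overall accuracy in single-label multiclass).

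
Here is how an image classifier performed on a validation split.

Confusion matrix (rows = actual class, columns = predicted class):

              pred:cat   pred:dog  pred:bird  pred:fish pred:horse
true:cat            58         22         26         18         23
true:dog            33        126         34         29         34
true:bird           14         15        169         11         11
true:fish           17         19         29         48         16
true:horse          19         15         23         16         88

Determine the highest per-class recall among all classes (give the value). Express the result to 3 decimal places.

Per-class recall (TP/(TP+FN)):
  cat: TP=58, FN=22+26+18+23=89 → 58/147 = 0.3946
  dog: TP=126, FN=33+34+29+34=130 → 126/256 = 0.4922
  bird: TP=169, FN=14+15+11+11=51 → 169/220 = 0.7682
  fish: TP=48, FN=17+19+29+16=81 → 48/129 = 0.3721
  horse: TP=88, FN=19+15+23+16=73 → 88/161 = 0.5466
Highest is class 'bird' with recall = 0.768.

0.768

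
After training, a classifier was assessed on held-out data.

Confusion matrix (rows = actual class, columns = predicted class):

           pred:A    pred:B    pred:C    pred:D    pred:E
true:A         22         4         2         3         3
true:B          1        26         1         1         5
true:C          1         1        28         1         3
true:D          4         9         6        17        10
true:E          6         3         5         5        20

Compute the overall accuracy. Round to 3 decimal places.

0.604

Accuracy = trace / total = (22+26+28+17+20=113) / 187 = 113/187 = 0.604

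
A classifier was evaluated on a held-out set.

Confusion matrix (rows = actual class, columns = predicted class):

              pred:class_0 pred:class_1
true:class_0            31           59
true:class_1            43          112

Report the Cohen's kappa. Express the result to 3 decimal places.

Observed agreement pₒ = trace/N = 143/245 = 0.5837
Expected agreement pₑ = Σ (rowᵢ·colᵢ)/N² = (90·74 + 155·171)/245² = 0.5525
κ = (pₒ − pₑ)/(1 − pₑ) = (0.5837 − 0.5525)/(1 − 0.5525) = 0.070

0.070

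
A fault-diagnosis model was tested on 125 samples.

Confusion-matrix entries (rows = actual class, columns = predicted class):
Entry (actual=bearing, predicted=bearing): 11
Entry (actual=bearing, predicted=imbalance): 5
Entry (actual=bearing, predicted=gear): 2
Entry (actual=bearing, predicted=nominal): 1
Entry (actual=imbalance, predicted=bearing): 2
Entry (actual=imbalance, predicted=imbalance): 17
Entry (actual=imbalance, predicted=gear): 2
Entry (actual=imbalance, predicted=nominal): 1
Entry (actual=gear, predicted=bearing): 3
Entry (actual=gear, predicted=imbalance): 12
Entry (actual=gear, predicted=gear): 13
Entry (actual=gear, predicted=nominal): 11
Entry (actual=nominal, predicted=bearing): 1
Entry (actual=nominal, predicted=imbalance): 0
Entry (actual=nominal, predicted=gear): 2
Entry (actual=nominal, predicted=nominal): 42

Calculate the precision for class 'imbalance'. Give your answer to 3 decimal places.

precision = TP/(TP+FP).
imbalance: TP=17, FP=5+12+0=17 → 17/34 = 0.5000

0.500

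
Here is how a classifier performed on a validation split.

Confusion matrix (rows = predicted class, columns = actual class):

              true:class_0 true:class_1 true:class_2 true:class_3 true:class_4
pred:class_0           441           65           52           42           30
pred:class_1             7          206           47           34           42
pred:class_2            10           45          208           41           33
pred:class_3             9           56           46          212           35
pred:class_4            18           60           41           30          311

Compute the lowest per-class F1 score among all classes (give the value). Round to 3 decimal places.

Per-class F1 score (2·TP/(2·TP+FP+FN)):
  class_0: TP=441, FP=65+52+42+30=189, FN=7+10+9+18=44 → 882/1115 = 0.7910
  class_1: TP=206, FP=7+47+34+42=130, FN=65+45+56+60=226 → 412/768 = 0.5365
  class_2: TP=208, FP=10+45+41+33=129, FN=52+47+46+41=186 → 416/731 = 0.5691
  class_3: TP=212, FP=9+56+46+35=146, FN=42+34+41+30=147 → 424/717 = 0.5914
  class_4: TP=311, FP=18+60+41+30=149, FN=30+42+33+35=140 → 622/911 = 0.6828
Lowest is class 'class_1' with F1 score = 0.536.

0.536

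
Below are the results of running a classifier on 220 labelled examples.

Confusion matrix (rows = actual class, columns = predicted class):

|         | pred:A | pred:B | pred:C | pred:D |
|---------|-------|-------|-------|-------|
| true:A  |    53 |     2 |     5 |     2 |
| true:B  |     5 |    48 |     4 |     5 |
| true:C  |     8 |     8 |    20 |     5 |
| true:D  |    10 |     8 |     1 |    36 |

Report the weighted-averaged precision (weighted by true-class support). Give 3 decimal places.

0.713

Per-class precision (TP/(TP+FP)):
  A: TP=53, FP=5+8+10=23 → 53/76 = 0.6974
  B: TP=48, FP=2+8+8=18 → 48/66 = 0.7273
  C: TP=20, FP=5+4+1=10 → 20/30 = 0.6667
  D: TP=36, FP=2+5+5=12 → 36/48 = 0.7500
Weighted-precision = Σ (supportᵢ/N)·precisionᵢ with N=220: (62/220)·0.6974 + (62/220)·0.7273 + (41/220)·0.6667 + (55/220)·0.7500 = 0.713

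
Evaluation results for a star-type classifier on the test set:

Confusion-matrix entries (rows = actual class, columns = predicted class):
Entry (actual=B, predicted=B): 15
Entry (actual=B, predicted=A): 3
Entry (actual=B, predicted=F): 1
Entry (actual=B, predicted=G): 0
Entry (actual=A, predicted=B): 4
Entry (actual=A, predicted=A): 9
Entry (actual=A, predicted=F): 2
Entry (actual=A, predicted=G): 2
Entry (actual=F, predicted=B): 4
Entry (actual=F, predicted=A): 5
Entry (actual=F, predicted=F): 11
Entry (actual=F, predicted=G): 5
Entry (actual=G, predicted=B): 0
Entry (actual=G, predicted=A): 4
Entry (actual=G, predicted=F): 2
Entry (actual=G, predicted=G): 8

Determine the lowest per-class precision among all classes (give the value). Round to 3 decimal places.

0.429

Per-class precision (TP/(TP+FP)):
  B: TP=15, FP=4+4+0=8 → 15/23 = 0.6522
  A: TP=9, FP=3+5+4=12 → 9/21 = 0.4286
  F: TP=11, FP=1+2+2=5 → 11/16 = 0.6875
  G: TP=8, FP=0+2+5=7 → 8/15 = 0.5333
Lowest is class 'A' with precision = 0.429.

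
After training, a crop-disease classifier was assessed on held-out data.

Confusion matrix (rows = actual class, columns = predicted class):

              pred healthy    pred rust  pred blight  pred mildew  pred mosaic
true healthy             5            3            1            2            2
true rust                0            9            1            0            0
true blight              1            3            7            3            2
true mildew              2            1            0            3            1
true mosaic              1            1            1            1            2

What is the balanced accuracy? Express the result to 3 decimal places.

Balanced accuracy = mean of per-class recall.
  healthy: recall = 5/13 = 0.3846
  rust: recall = 9/10 = 0.9000
  blight: recall = 7/16 = 0.4375
  mildew: recall = 3/7 = 0.4286
  mosaic: recall = 2/6 = 0.3333
Mean = (0.3846 + 0.9000 + 0.4375 + 0.4286 + 0.3333) / 5 = 0.497

0.497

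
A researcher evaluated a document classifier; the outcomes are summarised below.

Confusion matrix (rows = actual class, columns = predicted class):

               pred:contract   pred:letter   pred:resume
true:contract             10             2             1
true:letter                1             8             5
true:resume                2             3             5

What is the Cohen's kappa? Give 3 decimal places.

Observed agreement pₒ = trace/N = 23/37 = 0.6216
Expected agreement pₑ = Σ (rowᵢ·colᵢ)/N² = (13·13 + 14·13 + 10·11)/37² = 0.3367
κ = (pₒ − pₑ)/(1 − pₑ) = (0.6216 − 0.3367)/(1 − 0.3367) = 0.430

0.430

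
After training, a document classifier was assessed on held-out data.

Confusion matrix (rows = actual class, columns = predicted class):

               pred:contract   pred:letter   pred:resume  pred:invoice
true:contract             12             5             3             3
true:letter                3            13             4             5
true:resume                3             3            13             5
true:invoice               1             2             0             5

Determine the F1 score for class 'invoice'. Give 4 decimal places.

0.3846

Treat 'invoice' as positive and all other classes as negative.
F1 score = 2·TP/(2·TP+FP+FN).
invoice: TP=5, FP=3+5+5=13, FN=1+2+0=3 → 10/26 = 0.38462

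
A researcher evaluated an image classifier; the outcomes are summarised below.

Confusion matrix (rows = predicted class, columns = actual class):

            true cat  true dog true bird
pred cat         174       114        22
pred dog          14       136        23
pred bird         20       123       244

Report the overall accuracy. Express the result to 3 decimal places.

Accuracy = trace / total = (174+136+244=554) / 870 = 554/870 = 0.637

0.637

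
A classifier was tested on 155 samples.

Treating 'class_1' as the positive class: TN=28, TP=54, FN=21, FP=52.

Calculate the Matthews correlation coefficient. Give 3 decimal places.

MCC = (TP·TN − FP·FN) / √((TP+FP)(TP+FN)(TN+FP)(TN+FN))
Numerator = 54·28 − 52·21 = 420
Denominator = √(106·75·80·49) = √31164000 = 5582.4726
MCC = 420 / 5582.4726 = 0.075

0.075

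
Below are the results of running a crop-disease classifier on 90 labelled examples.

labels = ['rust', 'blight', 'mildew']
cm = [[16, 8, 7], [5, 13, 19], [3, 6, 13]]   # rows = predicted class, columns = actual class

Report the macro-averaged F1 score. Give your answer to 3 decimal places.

Per-class F1 score (2·TP/(2·TP+FP+FN)):
  rust: TP=16, FP=8+7=15, FN=5+3=8 → 32/55 = 0.5818
  blight: TP=13, FP=5+19=24, FN=8+6=14 → 26/64 = 0.4063
  mildew: TP=13, FP=3+6=9, FN=7+19=26 → 26/61 = 0.4262
Macro-F1 score = mean = (0.5818 + 0.4063 + 0.4262) / 3 = 0.471

0.471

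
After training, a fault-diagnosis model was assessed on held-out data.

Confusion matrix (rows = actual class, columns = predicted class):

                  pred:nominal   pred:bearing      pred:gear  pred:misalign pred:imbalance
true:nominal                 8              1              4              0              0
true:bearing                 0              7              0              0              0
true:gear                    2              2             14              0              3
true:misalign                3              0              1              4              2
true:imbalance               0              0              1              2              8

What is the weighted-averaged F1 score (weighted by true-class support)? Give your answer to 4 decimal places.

Per-class F1 score (2·TP/(2·TP+FP+FN)):
  nominal: TP=8, FP=0+2+3+0=5, FN=1+4+0+0=5 → 16/26 = 0.61538
  bearing: TP=7, FP=1+2+0+0=3, FN=0+0+0+0=0 → 14/17 = 0.82353
  gear: TP=14, FP=4+0+1+1=6, FN=2+2+0+3=7 → 28/41 = 0.68293
  misalign: TP=4, FP=0+0+0+2=2, FN=3+0+1+2=6 → 8/16 = 0.50000
  imbalance: TP=8, FP=0+0+3+2=5, FN=0+0+1+2=3 → 16/24 = 0.66667
Weighted-F1 score = Σ (supportᵢ/N)·F1 scoreᵢ with N=62: (13/62)·0.61538 + (7/62)·0.82353 + (21/62)·0.68293 + (10/62)·0.50000 + (11/62)·0.66667 = 0.6523

0.6523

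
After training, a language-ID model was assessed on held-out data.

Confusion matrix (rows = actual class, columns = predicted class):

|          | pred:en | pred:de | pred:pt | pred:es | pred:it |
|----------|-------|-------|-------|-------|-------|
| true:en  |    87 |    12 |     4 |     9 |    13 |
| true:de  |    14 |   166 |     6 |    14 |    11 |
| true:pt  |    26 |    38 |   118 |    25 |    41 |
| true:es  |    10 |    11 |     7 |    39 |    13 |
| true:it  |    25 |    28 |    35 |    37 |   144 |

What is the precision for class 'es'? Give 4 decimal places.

0.3145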